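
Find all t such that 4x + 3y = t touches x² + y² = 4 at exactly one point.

t = −10 or t = 10

For a tangent, require d(centre, line) = r = 2.
|4·0 + 3·0 − t| / √25 = 2
|t| = 2·5, so t = 10 or t = −10.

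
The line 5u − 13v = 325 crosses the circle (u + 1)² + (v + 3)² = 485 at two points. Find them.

Substitute v = (−325 + 5u)/13:
194u² − 2522u = 0  ⟹  u² − 13u = 0
u = 13 or u = 0, giving (13, −20) and (0, −25).

(0, −25) and (13, −20)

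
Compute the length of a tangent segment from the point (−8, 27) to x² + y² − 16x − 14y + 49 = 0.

4√37

With centre O = (8, 7), |OP|² = 656 and r² = 64.
By the tangent–radius right angle, tangent length = √(|PO|² − r²) = √592 = 4√37.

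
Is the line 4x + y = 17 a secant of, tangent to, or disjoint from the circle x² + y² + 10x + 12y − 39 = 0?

disjoint

Substituting the line into the circle gives 17x² − 174x + 454 = 0.
Δ = 30276 − 30872 = −596.
No real roots: the line does not meet the circle.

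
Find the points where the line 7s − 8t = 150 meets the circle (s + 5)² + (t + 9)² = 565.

(−14, −31) and (18, −3)

From the line, t = (−150 + 7s)/8. Substituting:
113s² − 452s − 28476 = 0  ⟹  s² − 4s − 252 = 0
s = 18 or s = −14, giving (18, −3) and (−14, −31).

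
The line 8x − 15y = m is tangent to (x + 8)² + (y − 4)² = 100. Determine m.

m = −294 or m = 46

The line touches the circle iff its distance from (−8, 4) is 10:
|8·(−8) − 15·4 − m| / √289 = 10
|m − (−124)| = 10·17, so m = 46 or m = −294.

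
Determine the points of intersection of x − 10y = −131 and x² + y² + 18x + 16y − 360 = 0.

(−21, 11) and (−1, 13)

Substitute y = (131 + x)/10:
101x² + 2222x + 2121 = 0  ⟹  x² + 22x + 21 = 0
x = −1 or x = −21, giving (−1, 13) and (−21, 11).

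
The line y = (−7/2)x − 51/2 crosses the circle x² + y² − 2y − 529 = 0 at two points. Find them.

(−13, 20) and (−1, −22)

Express y = (−51 − 7x)/2 and substitute into the circle:
53x² + 742x + 689 = 0  ⟹  x² + 14x + 13 = 0
x = −1 or x = −13, giving (−1, −22) and (−13, 20).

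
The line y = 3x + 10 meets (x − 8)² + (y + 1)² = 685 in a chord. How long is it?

15√10

The distance from (8, −1) to the line is 35/√10, and r² = 685.
Half the chord is √(r² − d²) = √(1125/2), so the full chord is 15√10.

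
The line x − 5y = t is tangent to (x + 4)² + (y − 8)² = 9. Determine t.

For a tangent, require d(centre, line) = r = 3.
|1·(−4) − 5·8 − t| / √26 = 3
|t − (−44)| = 3√26.

t = −44 ± 3√26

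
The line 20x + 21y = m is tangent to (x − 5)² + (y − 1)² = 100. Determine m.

For a tangent, require d(centre, line) = r = 10.
|20·5 + 21·1 − m| / √841 = 10
|m − (121)| = 10·29, so m = 411 or m = −169.

m = −169 or m = 411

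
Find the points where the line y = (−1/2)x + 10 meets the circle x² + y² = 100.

(0, 10) and (8, 6)

Substitute y = (20 − x)/2:
5x² − 40x = 0  ⟹  x² − 8x = 0
x = 8 or x = 0, giving (8, 6) and (0, 10).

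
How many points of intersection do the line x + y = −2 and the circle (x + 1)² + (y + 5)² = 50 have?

2

d² = (1·(−1) + 1·(−5) − (−2))²/2 = 8; r² = 50.
Since d² < r², the line cuts the circle twice.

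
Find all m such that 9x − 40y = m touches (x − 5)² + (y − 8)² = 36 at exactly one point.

m = −521 or m = −29

The line touches the circle iff its distance from (5, 8) is 6:
|9·5 − 40·8 − m| / √1681 = 6
|m − (−275)| = 6·41, so m = −29 or m = −521.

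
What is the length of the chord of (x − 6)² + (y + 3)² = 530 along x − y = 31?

Express y = x − 31 and substitute into the circle:
2x² − 68x + 290 = 0  ⟹  x² − 34x + 145 = 0
x = 29 or x = 5, giving (29, −2) and (5, −26).
|(29, −2) − (5, −26)| = √((24)² + (24)²) = 24√2.

24√2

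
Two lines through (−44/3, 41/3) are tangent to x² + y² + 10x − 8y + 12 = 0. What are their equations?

A line y − (41/3) = m(x − (−44/3)) is tangent when its distance from (−5, 4) is √29:
[m·(29/3) − (−29/3)]² = 29(m² + 1)
10m² + 29m + 10 = 0, so m = −2/5 or m = −5/2.
With m = −2/5: 2x + 5y = 39. With m = −5/2: 5x + 2y = −46.

2x + 5y = 39 and 5x + 2y = −46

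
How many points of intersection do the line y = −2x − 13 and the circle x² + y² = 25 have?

0

Centre (0, 0), r² = 25. Distance² from centre to line = (13)²/5 = 169/5.
Since d² > r², the line lies outside the circle.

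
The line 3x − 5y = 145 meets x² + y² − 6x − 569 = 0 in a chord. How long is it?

2√34

Centre (3, 0), r² = 578. Perpendicular distance d from centre to line = |−136| / √34 = 136/√34.
Chord = 2√(r² − d²) = 2·√(34) = 2√34.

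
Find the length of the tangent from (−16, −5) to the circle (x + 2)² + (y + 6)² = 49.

Centre (−2, −6), r² = 49. |PO|² = (−14)² + (1)² = 197.
By the tangent–radius right angle, tangent length = √(|PO|² − r²) = √148 = 2√37.

2√37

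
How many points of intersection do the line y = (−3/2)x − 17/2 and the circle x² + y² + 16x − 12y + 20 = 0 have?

2

Centre (−8, 6), r² = 80. Distance² from centre to line = (5)²/13 = 25/13.
Since d² < r², the line cuts the circle twice.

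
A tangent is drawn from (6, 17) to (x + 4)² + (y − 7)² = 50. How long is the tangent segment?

With centre O = (−4, 7), |OP|² = 200 and r² = 50.
By the tangent–radius right angle, tangent length = √(|PO|² − r²) = √150 = 5√6.

5√6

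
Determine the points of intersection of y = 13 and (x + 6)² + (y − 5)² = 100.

Express y = 13 and substitute into the circle:
x² + 12x = 0
x = 0 or x = −12, giving (0, 13) and (−12, 13).

(−12, 13) and (0, 13)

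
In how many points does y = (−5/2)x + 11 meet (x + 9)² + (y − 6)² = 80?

0

d² = (5·(−9) + 2·6 − (22))²/29 = 3025/29; r² = 80.
Since d² > r², the line lies outside the circle.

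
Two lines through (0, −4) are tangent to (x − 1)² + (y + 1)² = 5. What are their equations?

x − 2y = 8 and 2x + y = −4

Write the tangent as mx − y + (−4 − m·(0)) = 0 and set its distance from the centre to √5:
[m·(1) − (3)]² = 5(m² + 1)
2m² + 3m − 2 = 0, so m = 1/2 or m = −2.
Through (0, −4) these give x − 2y = 8 and 2x + y = −4.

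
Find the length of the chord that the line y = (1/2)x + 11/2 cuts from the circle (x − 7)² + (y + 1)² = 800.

From the line, y = (11 + x)/2. Substituting:
5x² − 30x − 2835 = 0  ⟹  x² − 6x − 567 = 0
x = 27 or x = −21, giving (27, 19) and (−21, −5).
|(27, 19) − (−21, −5)| = √((48)² + (24)²) = 24√5.

24√5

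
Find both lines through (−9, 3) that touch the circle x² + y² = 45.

A line y − (3) = m(x − (−9)) is tangent when its distance from (0, 0) is 3√5:
[m·(9) − (−3)]² = 45(m² + 1)
2m² + 3m − 2 = 0, so m = 1/2 or m = −2.
With m = 1/2: x − 2y = −15. With m = −2: 2x + y = −15.

x − 2y = −15 and 2x + y = −15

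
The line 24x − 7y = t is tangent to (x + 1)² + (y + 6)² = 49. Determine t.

t = −157 or t = 193

For a tangent, require d(centre, line) = r = 7.
|24·(−1) − 7·(−6) − t| / √625 = 7
|t − (18)| = 7·25, so t = 193 or t = −157.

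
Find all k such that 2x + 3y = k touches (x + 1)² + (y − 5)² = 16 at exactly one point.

k = 13 ± 4√13

The line touches the circle iff its distance from (−1, 5) is 4:
|2·(−1) + 3·5 − k| / √13 = 4
|k − (13)| = 4√13.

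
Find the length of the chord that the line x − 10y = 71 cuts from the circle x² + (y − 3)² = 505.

Substitute y = (−71 + x)/10:
101x² − 202x − 40299 = 0  ⟹  x² − 2x − 399 = 0
x = 21 or x = −19, giving (21, −5) and (−19, −9).
Chord length = distance between (21, −5) and (−19, −9) = √1616 = 4√101.

4√101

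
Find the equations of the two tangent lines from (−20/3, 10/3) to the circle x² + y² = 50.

x − y = −10 and 7x − y = −50

A line y − (10/3) = m(x − (−20/3)) is tangent when its distance from (0, 0) is 5√2:
[m·(20/3) − (−10/3)]² = 50(m² + 1)
m² − 8m + 7 = 0, so m = 1 or m = 7.
Through (−20/3, 10/3) these give x − y = −10 and 7x − y = −50.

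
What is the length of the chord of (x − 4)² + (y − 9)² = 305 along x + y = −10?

9√2

Substitute y = −x − 10:
2x² + 30x + 72 = 0  ⟹  x² + 15x + 36 = 0
x = −3 or x = −12, giving (−3, −7) and (−12, 2).
Chord length = distance between (−3, −7) and (−12, 2) = √162 = 9√2.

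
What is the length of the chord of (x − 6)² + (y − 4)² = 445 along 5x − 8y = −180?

2√89

Substitute y = (180 + 5x)/8:
89x² + 712x − 4272 = 0  ⟹  x² + 8x − 48 = 0
x = 4 or x = −12, giving (4, 25) and (−12, 15).
Chord length = distance between (4, 25) and (−12, 15) = √356 = 2√89.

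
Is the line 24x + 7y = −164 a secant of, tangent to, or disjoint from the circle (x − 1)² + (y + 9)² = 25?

Centre (1, −9), r² = 25. Distance² from centre to line = (125)²/625 = 25.
Since d² = r², the line is tangent.

tangent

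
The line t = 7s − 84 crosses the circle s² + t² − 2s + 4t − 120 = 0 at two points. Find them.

(11, −7) and (12, 0)

Express t = 7s − 84 and substitute into the circle:
50s² − 1150s + 6600 = 0  ⟹  s² − 23s + 132 = 0
s = 12 or s = 11, giving (12, 0) and (11, −7).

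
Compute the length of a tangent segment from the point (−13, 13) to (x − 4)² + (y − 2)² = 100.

√310

The centre is (4, 2) and r = 10. The square of the distance from P to the centre is 289 + 121 = 410.
By the tangent–radius right angle, tangent length = √(|PO|² − r²) = √310.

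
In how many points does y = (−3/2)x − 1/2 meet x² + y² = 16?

Substituting the line into the circle gives 13x² + 6x − 63 = 0.
Discriminant = (6)² − 4·13·(−63) = 3312 > 0.
Two real roots: the line is a secant.

2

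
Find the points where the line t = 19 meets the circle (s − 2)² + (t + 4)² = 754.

From the line, t = 19. Substituting:
s² − 4s − 221 = 0
s = 17 or s = −13, giving (17, 19) and (−13, 19).

(−13, 19) and (17, 19)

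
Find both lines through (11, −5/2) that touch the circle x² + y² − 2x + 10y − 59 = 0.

7x + 6y = 62 and 9x − 2y = 104

A line y − (−5/2) = m(x − (11)) is tangent when its distance from (1, −5) is √85:
(−10m − (−5/2))² = 85(m² + 1)
12m² − 40m − 63 = 0, so m = −7/6 or m = 9/2.
Through (11, −5/2) these give 7x + 6y = 62 and 9x − 2y = 104.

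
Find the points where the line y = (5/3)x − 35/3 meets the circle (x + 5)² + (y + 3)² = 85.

Express y = (−35 + 5x)/3 and substitute into the circle:
34x² − 170x + 136 = 0  ⟹  x² − 5x + 4 = 0
x = 4 or x = 1, giving (4, −5) and (1, −10).

(1, −10) and (4, −5)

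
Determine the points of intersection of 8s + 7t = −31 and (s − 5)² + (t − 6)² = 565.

Express t = (−31 − 8s)/7 and substitute into the circle:
113s² + 678s − 21131 = 0  ⟹  s² + 6s − 187 = 0
s = 11 or s = −17, giving (11, −17) and (−17, 15).

(−17, 15) and (11, −17)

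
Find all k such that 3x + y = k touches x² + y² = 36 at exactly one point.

k = ±6√10

The line touches the circle iff its distance from (0, 0) is 6:
|3·0 + 1·0 − k| / √10 = 6
|k| = 6√10.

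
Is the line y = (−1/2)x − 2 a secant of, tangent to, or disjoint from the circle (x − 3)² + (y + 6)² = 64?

Substituting the line into the circle gives 5x² − 40x − 156 = 0.
Discriminant = (−40)² − 4·5·(−156) = 4720 > 0.
Two real roots: the line is a secant.

secant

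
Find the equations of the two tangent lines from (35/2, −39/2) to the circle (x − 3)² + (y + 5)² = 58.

A line y − (−39/2) = m(x − (35/2)) is tangent when its distance from (3, −5) is √58:
(−29/2m − (29/2))² = 58(m² + 1)
21m² + 58m + 21 = 0, so m = −3/7 or m = −7/3.
Through (35/2, −39/2) these give 3x + 7y = −84 and 7x + 3y = 64.

3x + 7y = −84 and 7x + 3y = 64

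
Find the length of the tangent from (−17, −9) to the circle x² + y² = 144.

With centre O = (0, 0), |OP|² = 370 and r² = 144.
Power of the point: PT² = |PO|² − r² = 226, so PT = √226.

√226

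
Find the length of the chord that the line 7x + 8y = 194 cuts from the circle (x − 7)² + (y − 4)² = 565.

Centre (7, 4), r² = 565. Perpendicular distance d from centre to line = |−113| / √113 = 113/√113.
Half the chord is √(r² − d²) = √(452), so the full chord is 4√113.

4√113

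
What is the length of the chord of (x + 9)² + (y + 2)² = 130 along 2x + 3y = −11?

Express y = (−11 − 2x)/3 and substitute into the circle:
13x² + 182x − 416 = 0  ⟹  x² + 14x − 32 = 0
x = 2 or x = −16, giving (2, −5) and (−16, 7).
|(2, −5) − (−16, 7)| = √((18)² + (−12)²) = 6√13.

6√13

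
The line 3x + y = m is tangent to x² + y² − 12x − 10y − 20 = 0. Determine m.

Tangency holds when the distance from the centre (6, 5) to the line equals the radius 9:
|3·6 + 1·5 − m| / √10 = 9
|m − (23)| = 9√10.

m = 23 ± 9√10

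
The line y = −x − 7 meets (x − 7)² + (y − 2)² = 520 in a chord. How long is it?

28√2

Centre (7, 2), r² = 520. Perpendicular distance d from centre to line = |16| / √2 = 16/√2.
Chord = 2√(r² − d²) = 2·√(392) = 28√2.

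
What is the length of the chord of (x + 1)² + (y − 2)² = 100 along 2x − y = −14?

8√5

The distance from (−1, 2) to the line is 10/√5, and r² = 100.
Chord = 2√(r² − d²) = 2·√(80) = 8√5.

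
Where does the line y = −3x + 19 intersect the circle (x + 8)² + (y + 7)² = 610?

Express y = −3x + 19 and substitute into the circle:
10x² − 140x + 130 = 0  ⟹  x² − 14x + 13 = 0
x = 13 or x = 1, giving (13, −20) and (1, 16).

(1, 16) and (13, −20)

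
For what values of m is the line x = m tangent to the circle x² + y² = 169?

m = −13 or m = 13

The line touches the circle iff its distance from (0, 0) is 13:
|1·0 + 0·0 − m| / √1 = 13
|m| = 13, so m = 13 or m = −13.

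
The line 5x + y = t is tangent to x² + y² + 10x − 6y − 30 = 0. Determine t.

t = −22 ± 8√26

The line touches the circle iff its distance from (−5, 3) is 8:
|5·(−5) + 1·3 − t| / √26 = 8
|t − (−22)| = 8√26.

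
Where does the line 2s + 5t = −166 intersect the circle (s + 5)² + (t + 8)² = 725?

Express t = (−166 − 2s)/5 and substitute into the circle:
29s² + 754s − 1624 = 0  ⟹  s² + 26s − 56 = 0
s = 2 or s = −28, giving (2, −34) and (−28, −22).

(−28, −22) and (2, −34)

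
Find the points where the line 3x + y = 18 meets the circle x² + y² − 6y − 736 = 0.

Substitute y = −3x + 18:
10x² − 90x − 520 = 0  ⟹  x² − 9x − 52 = 0
x = 13 or x = −4, giving (13, −21) and (−4, 30).

(−4, 30) and (13, −21)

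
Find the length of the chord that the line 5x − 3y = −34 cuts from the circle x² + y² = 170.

Centre (0, 0), r² = 170. Perpendicular distance d from centre to line = |34| / √34 = 34/√34.
Half the chord is √(r² − d²) = √(136), so the full chord is 4√34.

4√34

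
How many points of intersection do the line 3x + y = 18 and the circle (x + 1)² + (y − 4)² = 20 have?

Substituting the line into the circle gives 10x² − 82x + 177 = 0.
Discriminant = (−82)² − 4·10·(177) = −356 < 0.
No real roots: the line does not meet the circle.

0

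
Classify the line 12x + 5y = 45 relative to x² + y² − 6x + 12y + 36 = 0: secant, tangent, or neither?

Centre (3, −6), r² = 9. Distance² from centre to line = (−39)²/169 = 9.
Since d² = r², the line is tangent.

tangent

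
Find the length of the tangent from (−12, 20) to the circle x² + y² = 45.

√499

With centre O = (0, 0), |OP|² = 544 and r² = 45.
The tangent meets the radius at right angles, so tangent² = |PO|² − r² = 544 − 45 = 499.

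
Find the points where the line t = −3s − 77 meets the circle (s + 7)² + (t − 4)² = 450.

(−28, 7) and (−22, −11)

Substitute t = −3s − 77:
10s² + 500s + 6160 = 0  ⟹  s² + 50s + 616 = 0
s = −22 or s = −28, giving (−22, −11) and (−28, 7).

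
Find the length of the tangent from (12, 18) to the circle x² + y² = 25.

The centre is (0, 0) and r = 5. The square of the distance from P to the centre is 144 + 324 = 468.
Power of the point: PT² = |PO|² − r² = 443, so PT = √443.

√443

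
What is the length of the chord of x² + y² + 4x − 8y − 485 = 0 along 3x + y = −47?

Substitute y = −3x − 47:
10x² + 310x + 2100 = 0  ⟹  x² + 31x + 210 = 0
x = −10 or x = −21, giving (−10, −17) and (−21, 16).
Chord length = distance between (−10, −17) and (−21, 16) = √1210 = 11√10.

11√10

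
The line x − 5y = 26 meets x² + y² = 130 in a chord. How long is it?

4√26

The distance from (0, 0) to the line is 26/√26, and r² = 130.
Chord = 2√(r² − d²) = 2·√(104) = 4√26.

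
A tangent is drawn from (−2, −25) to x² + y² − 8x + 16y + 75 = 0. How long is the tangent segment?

8√5

The centre is (4, −8) and r = √5. The square of the distance from P to the centre is 36 + 289 = 325.
The tangent meets the radius at right angles, so tangent² = |PO|² − r² = 325 − 5 = 320.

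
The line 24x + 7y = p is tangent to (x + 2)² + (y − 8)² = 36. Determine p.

Tangency holds when the distance from the centre (−2, 8) to the line equals the radius 6:
|24·(−2) + 7·8 − p| / √625 = 6
|p − (8)| = 6·25, so p = 158 or p = −142.

p = −142 or p = 158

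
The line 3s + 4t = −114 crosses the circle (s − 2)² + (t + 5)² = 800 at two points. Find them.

(−26, −9) and (6, −33)

Express t = (−114 − 3s)/4 and substitute into the circle:
25s² + 500s − 3900 = 0  ⟹  s² + 20s − 156 = 0
s = 6 or s = −26, giving (6, −33) and (−26, −9).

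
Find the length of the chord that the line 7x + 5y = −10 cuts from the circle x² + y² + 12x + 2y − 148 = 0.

From the line, y = (−10 − 7x)/5. Substituting:
74x² + 370x − 3700 = 0  ⟹  x² + 5x − 50 = 0
x = 5 or x = −10, giving (5, −9) and (−10, 12).
Chord length = distance between (5, −9) and (−10, 12) = √666 = 3√74.

3√74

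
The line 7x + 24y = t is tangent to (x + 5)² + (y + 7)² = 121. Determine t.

The line touches the circle iff its distance from (−5, −7) is 11:
|7·(−5) + 24·(−7) − t| / √625 = 11
|t − (−203)| = 11·25, so t = 72 or t = −478.

t = −478 or t = 72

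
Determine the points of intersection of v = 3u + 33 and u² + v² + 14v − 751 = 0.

From the line, v = 3u + 33. Substituting:
10u² + 240u + 800 = 0  ⟹  u² + 24u + 80 = 0
u = −4 or u = −20, giving (−4, 21) and (−20, −27).

(−20, −27) and (−4, 21)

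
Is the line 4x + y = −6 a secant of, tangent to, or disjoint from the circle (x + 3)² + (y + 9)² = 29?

Substituting the line into the circle gives 17x² − 18x − 11 = 0.
Discriminant = (−18)² − 4·17·(−11) = 1072 > 0.
Two real roots: the line is a secant.

secant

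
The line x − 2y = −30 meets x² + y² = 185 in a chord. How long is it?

Centre (0, 0), r² = 185. Perpendicular distance d from centre to line = |30| / √5 = 30/√5.
Half the chord is √(r² − d²) = √(5), so the full chord is 2√5.

2√5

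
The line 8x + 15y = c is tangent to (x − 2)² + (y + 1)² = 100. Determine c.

For a tangent, require d(centre, line) = r = 10.
|8·2 + 15·(−1) − c| / √289 = 10
|c − (1)| = 10·17, so c = 171 or c = −169.

c = −169 or c = 171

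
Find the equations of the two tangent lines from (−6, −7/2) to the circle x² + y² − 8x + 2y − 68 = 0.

Let a tangent through (−6, −7/2) have slope m. Its distance from (4, −1) must equal √85:
[m·(10) − (5/2)]² = 85(m² + 1)
12m² − 40m − 63 = 0, so m = −7/6 or m = 9/2.
With m = −7/6: 7x + 6y = −63. With m = 9/2: 9x − 2y = −47.

7x + 6y = −63 and 9x − 2y = −47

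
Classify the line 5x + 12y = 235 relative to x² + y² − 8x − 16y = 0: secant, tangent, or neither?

neither

Substituting the line into the circle gives 169x² − 2542x + 10105 = 0.
Discriminant = (−2542)² − 4·169·(10105) = −369216 < 0.
No real roots: the line does not meet the circle.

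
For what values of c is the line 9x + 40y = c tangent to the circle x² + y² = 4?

Tangency holds when the distance from the centre (0, 0) to the line equals the radius 2:
|9·0 + 40·0 − c| / √1681 = 2
|c| = 2·41, so c = 82 or c = −82.

c = −82 or c = 82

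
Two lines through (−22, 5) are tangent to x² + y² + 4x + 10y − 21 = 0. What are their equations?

Let a tangent through (−22, 5) have slope m. Its distance from (−2, −5) must equal 5√2:
[m·(20) − (−10)]² = 50(m² + 1)
7m² + 8m + 1 = 0, so m = −1/7 or m = −1.
With m = −1/7: x + 7y = 13. With m = −1: x + y = −17.

x + 7y = 13 and x + y = −17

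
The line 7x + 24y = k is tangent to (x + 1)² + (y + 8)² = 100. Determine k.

k = −449 or k = 51

Tangency holds when the distance from the centre (−1, −8) to the line equals the radius 10:
|7·(−1) + 24·(−8) − k| / √625 = 10
|k − (−199)| = 10·25, so k = 51 or k = −449.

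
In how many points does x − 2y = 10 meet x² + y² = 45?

d² = (1·0 − 2·0 − (10))²/5 = 20; r² = 45.
Since d² < r², the line cuts the circle twice.

2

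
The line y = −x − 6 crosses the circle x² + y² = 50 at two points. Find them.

Express y = −x − 6 and substitute into the circle:
2x² + 12x − 14 = 0  ⟹  x² + 6x − 7 = 0
x = 1 or x = −7, giving (1, −7) and (−7, 1).

(−7, 1) and (1, −7)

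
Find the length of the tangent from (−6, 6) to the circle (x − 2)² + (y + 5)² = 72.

√113

Centre (2, −5), r² = 72. |PO|² = (−8)² + (11)² = 185.
By the tangent–radius right angle, tangent length = √(|PO|² − r²) = √113.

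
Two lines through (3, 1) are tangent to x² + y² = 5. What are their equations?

Write the tangent as mx − y + (1 − m·(3)) = 0 and set its distance from the centre to √5:
(−3m − (−1))² = 5(m² + 1)
2m² − 3m − 2 = 0, so m = 2 or m = −1/2.
With m = 2: 2x − y = 5. With m = −1/2: x + 2y = 5.

2x − y = 5 and x + 2y = 5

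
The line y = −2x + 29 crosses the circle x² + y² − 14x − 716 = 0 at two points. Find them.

(1, 27) and (25, −21)

Substitute y = −2x + 29:
5x² − 130x + 125 = 0  ⟹  x² − 26x + 25 = 0
x = 25 or x = 1, giving (25, −21) and (1, 27).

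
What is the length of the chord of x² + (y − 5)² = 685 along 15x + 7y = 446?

√274

From the line, y = (446 − 15x)/7. Substituting:
274x² − 12330x + 135356 = 0  ⟹  x² − 45x + 494 = 0
x = 26 or x = 19, giving (26, 8) and (19, 23).
Chord length = distance between (26, 8) and (19, 23) = √274 = √274.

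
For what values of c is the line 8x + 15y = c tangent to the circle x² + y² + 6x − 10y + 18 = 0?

c = −17 or c = 119

For a tangent, require d(centre, line) = r = 4.
|8·(−3) + 15·5 − c| / √289 = 4
|c − (51)| = 4·17, so c = 119 or c = −17.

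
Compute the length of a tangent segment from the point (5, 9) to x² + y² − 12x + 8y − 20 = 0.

Centre (6, −4), r² = 72. |PO|² = (−1)² + (13)² = 170.
Power of the point: PT² = |PO|² − r² = 98, so PT = 7√2.

7√2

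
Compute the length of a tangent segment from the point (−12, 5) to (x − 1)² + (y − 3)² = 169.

2

Centre (1, 3), r² = 169. |PO|² = (−13)² + (2)² = 173.
Power of the point: PT² = |PO|² − r² = 4, so PT = 2.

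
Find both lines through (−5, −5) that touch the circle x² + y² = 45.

Write the tangent as mx − y + (−5 − m·(−5)) = 0 and set its distance from the centre to 3√5:
[m·(5) − (5)]² = 45(m² + 1)
2m² + 5m + 2 = 0, so m = −1/2 or m = −2.
Through (−5, −5) these give x + 2y = −15 and 2x + y = −15.

x + 2y = −15 and 2x + y = −15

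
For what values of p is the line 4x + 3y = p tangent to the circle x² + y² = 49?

For a tangent, require d(centre, line) = r = 7.
|4·0 + 3·0 − p| / √25 = 7
|p| = 7·5, so p = 35 or p = −35.

p = −35 or p = 35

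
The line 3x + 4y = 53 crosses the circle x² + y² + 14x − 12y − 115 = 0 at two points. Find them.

From the line, y = (53 − 3x)/4. Substituting:
25x² + 50x − 1575 = 0  ⟹  x² + 2x − 63 = 0
x = 7 or x = −9, giving (7, 8) and (−9, 20).

(−9, 20) and (7, 8)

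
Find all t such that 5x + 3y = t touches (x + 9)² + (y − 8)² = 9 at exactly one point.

For a tangent, require d(centre, line) = r = 3.
|5·(−9) + 3·8 − t| / √34 = 3
|t − (−21)| = 3√34.

t = −21 ± 3√34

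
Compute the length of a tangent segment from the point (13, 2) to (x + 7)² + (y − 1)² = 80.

With centre O = (−7, 1), |OP|² = 401 and r² = 80.
Power of the point: PT² = |PO|² − r² = 321, so PT = √321.

√321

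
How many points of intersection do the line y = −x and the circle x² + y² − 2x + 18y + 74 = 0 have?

Substituting the line into the circle gives 2x² − 20x + 74 = 0.
Δ = 400 − 592 = −192.
No real roots: the line does not meet the circle.

0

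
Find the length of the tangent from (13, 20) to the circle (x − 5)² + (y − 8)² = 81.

With centre O = (5, 8), |OP|² = 208 and r² = 81.
Power of the point: PT² = |PO|² − r² = 127, so PT = √127.

√127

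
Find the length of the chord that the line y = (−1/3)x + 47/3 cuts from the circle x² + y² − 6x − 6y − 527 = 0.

13√10

Express y = (47 − x)/3 and substitute into the circle:
10x² − 130x − 3380 = 0  ⟹  x² − 13x − 338 = 0
x = 26 or x = −13, giving (26, 7) and (−13, 20).
|(26, 7) − (−13, 20)| = √((39)² + (−13)²) = 13√10.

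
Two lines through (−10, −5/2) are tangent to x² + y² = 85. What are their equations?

9x − 2y = −85 and 7x + 6y = −85

Let a tangent through (−10, −5/2) have slope m. Its distance from (0, 0) must equal √85:
(10m − (5/2))² = 85(m² + 1)
12m² − 40m − 63 = 0, so m = 9/2 or m = −7/6.
Through (−10, −5/2) these give 9x − 2y = −85 and 7x + 6y = −85.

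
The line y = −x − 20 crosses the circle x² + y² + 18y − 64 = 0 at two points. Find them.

From the line, y = −x − 20. Substituting:
2x² + 22x − 24 = 0  ⟹  x² + 11x − 12 = 0
x = 1 or x = −12, giving (1, −21) and (−12, −8).

(−12, −8) and (1, −21)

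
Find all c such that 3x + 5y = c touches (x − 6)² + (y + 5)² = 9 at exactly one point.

c = −7 ± 3√34

For a tangent, require d(centre, line) = r = 3.
|3·6 + 5·(−5) − c| / √34 = 3
|c − (−7)| = 3√34.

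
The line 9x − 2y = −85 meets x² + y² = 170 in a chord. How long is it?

Centre (0, 0), r² = 170. Perpendicular distance d from centre to line = |85| / √85 = 85/√85.
Half the chord is √(r² − d²) = √(85), so the full chord is 2√85.

2√85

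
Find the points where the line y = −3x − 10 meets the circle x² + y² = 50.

(−5, 5) and (−1, −7)

Substitute y = −3x − 10:
10x² + 60x + 50 = 0  ⟹  x² + 6x + 5 = 0
x = −1 or x = −5, giving (−1, −7) and (−5, 5).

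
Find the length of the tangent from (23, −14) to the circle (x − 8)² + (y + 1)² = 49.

With centre O = (8, −1), |OP|² = 394 and r² = 49.
The tangent meets the radius at right angles, so tangent² = |PO|² − r² = 394 − 49 = 345.

√345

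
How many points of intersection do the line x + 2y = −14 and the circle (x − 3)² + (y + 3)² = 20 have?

0

Substituting the line into the circle gives 5x² − 8x + 20 = 0.
Discriminant = (−8)² − 4·5·(20) = −336 < 0.
No real roots: the line does not meet the circle.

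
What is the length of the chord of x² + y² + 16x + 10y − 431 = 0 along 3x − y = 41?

8√10

The distance from (−8, −5) to the line is 60/√10, and r² = 520.
Chord = 2√(r² − d²) = 2·√(160) = 8√10.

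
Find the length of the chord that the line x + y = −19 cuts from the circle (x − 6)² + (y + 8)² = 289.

The distance from (6, −8) to the line is 17/√2, and r² = 289.
Half the chord is √(r² − d²) = √(289/2), so the full chord is 17√2.

17√2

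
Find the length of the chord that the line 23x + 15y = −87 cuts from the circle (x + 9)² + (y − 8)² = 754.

From the line, y = (−87 − 23x)/15. Substituting:
754x² + 13572x − 108576 = 0  ⟹  x² + 18x − 144 = 0
x = 6 or x = −24, giving (6, −15) and (−24, 31).
Chord length = distance between (6, −15) and (−24, 31) = √3016 = 2√754.

2√754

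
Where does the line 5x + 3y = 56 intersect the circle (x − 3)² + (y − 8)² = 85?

Substitute y = (56 − 5x)/3:
34x² − 374x + 340 = 0  ⟹  x² − 11x + 10 = 0
x = 10 or x = 1, giving (10, 2) and (1, 17).

(1, 17) and (10, 2)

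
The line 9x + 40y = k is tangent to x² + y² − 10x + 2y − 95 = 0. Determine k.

k = −446 or k = 456

The line touches the circle iff its distance from (5, −1) is 11:
|9·5 + 40·(−1) − k| / √1681 = 11
|k − (5)| = 11·41, so k = 456 or k = −446.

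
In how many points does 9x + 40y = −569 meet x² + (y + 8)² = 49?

2

Substituting the line into the circle gives 1681x² + 4482x − 16399 = 0.
Δ = 20088324 − (−110266876) = 130355200.
Two real roots: the line is a secant.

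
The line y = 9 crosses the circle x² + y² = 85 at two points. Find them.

From the line, y = 9. Substituting:
x² − 4 = 0
x = 2 or x = −2, giving (2, 9) and (−2, 9).

(−2, 9) and (2, 9)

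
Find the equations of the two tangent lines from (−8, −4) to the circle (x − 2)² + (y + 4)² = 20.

Let a tangent through (−8, −4) have slope m. Its distance from (2, −4) must equal 2√5:
(10m − (0))² = 20(m² + 1)
4m² − 1 = 0, so m = −1/2 or m = 1/2.
With m = −1/2: x + 2y = −16. With m = 1/2: x − 2y = 0.

x + 2y = −16 and x − 2y = 0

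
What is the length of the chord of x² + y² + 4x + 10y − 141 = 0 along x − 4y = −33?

Substitute y = (33 + x)/4:
17x² + 170x + 153 = 0  ⟹  x² + 10x + 9 = 0
x = −1 or x = −9, giving (−1, 8) and (−9, 6).
|(−1, 8) − (−9, 6)| = √((8)² + (2)²) = 2√17.

2√17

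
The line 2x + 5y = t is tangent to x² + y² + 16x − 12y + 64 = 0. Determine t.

t = 14 ± 6√29

The line touches the circle iff its distance from (−8, 6) is 6:
|2·(−8) + 5·6 − t| / √29 = 6
|t − (14)| = 6√29.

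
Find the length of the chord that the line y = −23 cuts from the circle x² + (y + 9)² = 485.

Substitute y = −23:
x² − 289 = 0
x = 17 or x = −17, giving (17, −23) and (−17, −23).
Chord length = distance between (17, −23) and (−17, −23) = √1156 = 34.

34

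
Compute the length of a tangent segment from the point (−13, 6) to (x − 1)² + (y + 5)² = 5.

Centre (1, −5), r² = 5. |PO|² = (−14)² + (11)² = 317.
The tangent meets the radius at right angles, so tangent² = |PO|² − r² = 317 − 5 = 312.

2√78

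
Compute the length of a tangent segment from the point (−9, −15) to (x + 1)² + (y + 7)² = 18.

With centre O = (−1, −7), |OP|² = 128 and r² = 18.
The tangent meets the radius at right angles, so tangent² = |PO|² − r² = 128 − 18 = 110.

√110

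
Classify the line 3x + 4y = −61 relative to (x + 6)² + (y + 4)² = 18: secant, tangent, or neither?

neither

Substituting the line into the circle gives 25x² + 462x + 2313 = 0.
Discriminant = (462)² − 4·25·(2313) = −17856 < 0.
No real roots: the line does not meet the circle.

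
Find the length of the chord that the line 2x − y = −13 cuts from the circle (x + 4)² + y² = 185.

Substitute y = 2x + 13:
5x² + 60x = 0  ⟹  x² + 12x = 0
x = 0 or x = −12, giving (0, 13) and (−12, −11).
Chord length = distance between (0, 13) and (−12, −11) = √720 = 12√5.

12√5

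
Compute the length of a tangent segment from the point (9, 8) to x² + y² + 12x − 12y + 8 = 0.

√165

With centre O = (−6, 6), |OP|² = 229 and r² = 64.
The tangent meets the radius at right angles, so tangent² = |PO|² − r² = 229 − 64 = 165.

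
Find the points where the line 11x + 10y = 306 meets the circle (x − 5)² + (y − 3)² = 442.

(6, 24) and (26, 2)

From the line, y = (306 − 11x)/10. Substituting:
221x² − 7072x + 34476 = 0  ⟹  x² − 32x + 156 = 0
x = 26 or x = 6, giving (26, 2) and (6, 24).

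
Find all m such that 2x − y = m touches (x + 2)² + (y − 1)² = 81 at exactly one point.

m = −5 ± 9√5

For a tangent, require d(centre, line) = r = 9.
|2·(−2) − 1·1 − m| / √5 = 9
|m − (−5)| = 9√5.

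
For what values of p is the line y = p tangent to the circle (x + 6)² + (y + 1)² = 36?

For a tangent, require d(centre, line) = r = 6.
|0·(−6) + 1·(−1) − p| / √1 = 6
|p − (−1)| = 6, so p = 5 or p = −7.

p = −7 or p = 5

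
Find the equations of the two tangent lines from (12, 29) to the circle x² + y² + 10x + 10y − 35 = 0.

9x − 2y = 50 and 7x − 6y = −90

Let a tangent through (12, 29) have slope m. Its distance from (−5, −5) must equal √85:
(−17m − (−34))² = 85(m² + 1)
12m² − 68m + 63 = 0, so m = 9/2 or m = 7/6.
With m = 9/2: 9x − 2y = 50. With m = 7/6: 7x − 6y = −90.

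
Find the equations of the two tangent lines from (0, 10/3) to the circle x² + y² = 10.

Let a tangent through (0, 10/3) have slope m. Its distance from (0, 0) must equal √10:
[m·(0) − (−10/3)]² = 10(m² + 1)
9m² − 1 = 0, so m = 1/3 or m = −1/3.
With m = 1/3: x − 3y = −10. With m = −1/3: x + 3y = 10.

x − 3y = −10 and x + 3y = 10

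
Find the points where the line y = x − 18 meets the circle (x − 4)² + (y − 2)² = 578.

(−3, −21) and (27, 9)

Substitute y = x − 18:
2x² − 48x − 162 = 0  ⟹  x² − 24x − 81 = 0
x = 27 or x = −3, giving (27, 9) and (−3, −21).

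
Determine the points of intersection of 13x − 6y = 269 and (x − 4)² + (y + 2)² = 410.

Substitute y = (−269 + 13x)/6:
205x² − 6970x + 51865 = 0  ⟹  x² − 34x + 253 = 0
x = 23 or x = 11, giving (23, 5) and (11, −21).

(11, −21) and (23, 5)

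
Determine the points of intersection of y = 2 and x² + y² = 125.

From the line, y = 2. Substituting:
x² − 121 = 0
x = 11 or x = −11, giving (11, 2) and (−11, 2).

(−11, 2) and (11, 2)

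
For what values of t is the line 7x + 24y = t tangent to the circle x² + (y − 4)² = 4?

Tangency holds when the distance from the centre (0, 4) to the line equals the radius 2:
|7·0 + 24·4 − t| / √625 = 2
|t − (96)| = 2·25, so t = 146 or t = 46.

t = 46 or t = 146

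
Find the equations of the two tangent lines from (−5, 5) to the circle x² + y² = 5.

Let a tangent through (−5, 5) have slope m. Its distance from (0, 0) must equal √5:
(5m − (−5))² = 5(m² + 1)
2m² + 5m + 2 = 0, so m = −2 or m = −1/2.
With m = −2: 2x + y = −5. With m = −1/2: x + 2y = 5.

2x + y = −5 and x + 2y = 5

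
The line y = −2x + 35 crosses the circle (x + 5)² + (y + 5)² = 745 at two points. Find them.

Substitute y = −2x + 35:
5x² − 150x + 880 = 0  ⟹  x² − 30x + 176 = 0
x = 22 or x = 8, giving (22, −9) and (8, 19).

(8, 19) and (22, −9)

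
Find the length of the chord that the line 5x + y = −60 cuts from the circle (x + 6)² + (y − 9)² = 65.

√26

Centre (−6, 9), r² = 65. Perpendicular distance d from centre to line = |39| / √26 = 39/√26.
Half the chord is √(r² − d²) = √(13/2), so the full chord is √26.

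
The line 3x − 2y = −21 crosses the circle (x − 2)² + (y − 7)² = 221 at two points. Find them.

(−9, −3) and (7, 21)

Substitute y = (21 + 3x)/2:
13x² + 26x − 819 = 0  ⟹  x² + 2x − 63 = 0
x = 7 or x = −9, giving (7, 21) and (−9, −3).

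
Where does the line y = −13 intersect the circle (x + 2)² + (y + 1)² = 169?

(−7, −13) and (3, −13)

Substitute y = −13:
x² + 4x − 21 = 0
x = 3 or x = −7, giving (3, −13) and (−7, −13).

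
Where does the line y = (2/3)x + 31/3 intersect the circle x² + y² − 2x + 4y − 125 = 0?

Substitute y = (31 + 2x)/3:
13x² + 130x + 208 = 0  ⟹  x² + 10x + 16 = 0
x = −2 or x = −8, giving (−2, 9) and (−8, 5).

(−8, 5) and (−2, 9)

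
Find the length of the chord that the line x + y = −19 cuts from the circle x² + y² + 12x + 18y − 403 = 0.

The distance from (−6, −9) to the line is 4/√2, and r² = 520.
Chord = 2√(r² − d²) = 2·√(512) = 32√2.

32√2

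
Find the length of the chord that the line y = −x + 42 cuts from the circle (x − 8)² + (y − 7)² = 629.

23√2

Substitute y = −x + 42:
2x² − 86x + 660 = 0  ⟹  x² − 43x + 330 = 0
x = 33 or x = 10, giving (33, 9) and (10, 32).
|(33, 9) − (10, 32)| = √((23)² + (−23)²) = 23√2.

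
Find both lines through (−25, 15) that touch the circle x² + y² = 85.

Write the tangent as mx − y + (15 − m·(−25)) = 0 and set its distance from the centre to √85:
(25m − (−15))² = 85(m² + 1)
54m² + 75m + 14 = 0, so m = −7/6 or m = −2/9.
With m = −7/6: 7x + 6y = −85. With m = −2/9: 2x + 9y = 85.

7x + 6y = −85 and 2x + 9y = 85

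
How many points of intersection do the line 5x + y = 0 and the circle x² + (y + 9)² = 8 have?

Substituting the line into the circle gives 26x² − 90x + 73 = 0.
Δ = 8100 − 7592 = 508.
Two real roots: the line is a secant.

2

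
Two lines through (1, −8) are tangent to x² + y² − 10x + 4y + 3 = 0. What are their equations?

5x + y = −3 and x − 5y = 41

Write the tangent as mx − y + (−8 − m·(1)) = 0 and set its distance from the centre to √26:
(4m − (6))² = 26(m² + 1)
5m² + 24m − 5 = 0, so m = −5 or m = 1/5.
With m = −5: 5x + y = −3. With m = 1/5: x − 5y = 41.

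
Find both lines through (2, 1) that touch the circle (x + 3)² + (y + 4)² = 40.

x + 3y = 5 and 3x + y = 7

Write the tangent as mx − y + (1 − m·(2)) = 0 and set its distance from the centre to 2√10:
[m·(−5) − (−5)]² = 40(m² + 1)
3m² + 10m + 3 = 0, so m = −1/3 or m = −3.
Through (2, 1) these give x + 3y = 5 and 3x + y = 7.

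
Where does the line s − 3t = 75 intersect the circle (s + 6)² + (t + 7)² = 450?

(−9, −28) and (9, −22)

From the line, t = (−75 + s)/3. Substituting:
10s² − 810 = 0  ⟹  s² − 81 = 0
s = 9 or s = −9, giving (9, −22) and (−9, −28).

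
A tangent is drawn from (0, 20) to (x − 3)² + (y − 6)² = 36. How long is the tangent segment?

With centre O = (3, 6), |OP|² = 205 and r² = 36.
Power of the point: PT² = |PO|² − r² = 169, so PT = 13.

13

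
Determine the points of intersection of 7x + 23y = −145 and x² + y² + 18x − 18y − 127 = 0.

Substitute y = (−145 − 7x)/23:
578x² + 14450x + 13872 = 0  ⟹  x² + 25x + 24 = 0
x = −1 or x = −24, giving (−1, −6) and (−24, 1).

(−24, 1) and (−1, −6)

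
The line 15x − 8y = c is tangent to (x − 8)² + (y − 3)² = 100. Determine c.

For a tangent, require d(centre, line) = r = 10.
|15·8 − 8·3 − c| / √289 = 10
|c − (96)| = 10·17, so c = 266 or c = −74.

c = −74 or c = 266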